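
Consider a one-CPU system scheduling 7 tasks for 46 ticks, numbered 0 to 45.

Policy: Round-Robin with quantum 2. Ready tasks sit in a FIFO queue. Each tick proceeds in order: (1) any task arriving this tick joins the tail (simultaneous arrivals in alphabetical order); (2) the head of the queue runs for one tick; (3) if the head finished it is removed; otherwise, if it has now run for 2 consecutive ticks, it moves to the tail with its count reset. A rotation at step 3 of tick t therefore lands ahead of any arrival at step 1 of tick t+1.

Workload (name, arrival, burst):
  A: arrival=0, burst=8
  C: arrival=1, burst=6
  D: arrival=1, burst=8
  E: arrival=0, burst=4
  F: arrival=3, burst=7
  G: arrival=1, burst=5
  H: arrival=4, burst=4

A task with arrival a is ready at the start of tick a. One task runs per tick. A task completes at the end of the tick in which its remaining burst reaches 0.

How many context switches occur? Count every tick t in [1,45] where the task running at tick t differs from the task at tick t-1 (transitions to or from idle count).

context switches = 22

t=0: queue=[A,E] q_used=0 → run A
t=1: queue=[A,E,C,D,G] q_used=1 → run A
t=2: queue=[E,C,D,G,A] q_used=0 → run E
t=3: queue=[E,C,D,G,A,F] q_used=1 → run E
t=4: queue=[C,D,G,A,F,E,H] q_used=0 → run C
t=5: queue=[C,D,G,A,F,E,H] q_used=1 → run C
t=6: queue=[D,G,A,F,E,H,C] q_used=0 → run D
t=7: queue=[D,G,A,F,E,H,C] q_used=1 → run D
t=8: queue=[G,A,F,E,H,C,D] q_used=0 → run G
t=9: queue=[G,A,F,E,H,C,D] q_used=1 → run G
t=10: queue=[A,F,E,H,C,D,G] q_used=0 → run A
t=11: queue=[A,F,E,H,C,D,G] q_used=1 → run A
t=12: queue=[F,E,H,C,D,G,A] q_used=0 → run F
t=13: queue=[F,E,H,C,D,G,A] q_used=1 → run F
t=14: queue=[E,H,C,D,G,A,F] q_used=0 → run E
t=15: queue=[E,H,C,D,G,A,F] q_used=1 → run E
t=16: queue=[H,C,D,G,A,F] q_used=0 → run H
t=17: queue=[H,C,D,G,A,F] q_used=1 → run H
t=18: queue=[C,D,G,A,F,H] q_used=0 → run C
t=19: queue=[C,D,G,A,F,H] q_used=1 → run C
t=20: queue=[D,G,A,F,H,C] q_used=0 → run D
t=21: queue=[D,G,A,F,H,C] q_used=1 → run D
t=22: queue=[G,A,F,H,C,D] q_used=0 → run G
t=23: queue=[G,A,F,H,C,D] q_used=1 → run G
t=24: queue=[A,F,H,C,D,G] q_used=0 → run A
t=25: queue=[A,F,H,C,D,G] q_used=1 → run A
t=26: queue=[F,H,C,D,G,A] q_used=0 → run F
t=27: queue=[F,H,C,D,G,A] q_used=1 → run F
t=28: queue=[H,C,D,G,A,F] q_used=0 → run H
t=29: queue=[H,C,D,G,A,F] q_used=1 → run H
t=30: queue=[C,D,G,A,F] q_used=0 → run C
t=31: queue=[C,D,G,A,F] q_used=1 → run C
t=32: queue=[D,G,A,F] q_used=0 → run D
t=33: queue=[D,G,A,F] q_used=1 → run D
t=34: queue=[G,A,F,D] q_used=0 → run G
t=35: queue=[A,F,D] q_used=0 → run A
t=36: queue=[A,F,D] q_used=1 → run A
t=37: queue=[F,D] q_used=0 → run F
t=38: queue=[F,D] q_used=1 → run F
t=39: queue=[D,F] q_used=0 → run D
t=40: queue=[D,F] q_used=1 → run D
t=41: queue=[F] q_used=0 → run F
t=42: (idle)
t=43: (idle)
t=44: (idle)
t=45: (idle)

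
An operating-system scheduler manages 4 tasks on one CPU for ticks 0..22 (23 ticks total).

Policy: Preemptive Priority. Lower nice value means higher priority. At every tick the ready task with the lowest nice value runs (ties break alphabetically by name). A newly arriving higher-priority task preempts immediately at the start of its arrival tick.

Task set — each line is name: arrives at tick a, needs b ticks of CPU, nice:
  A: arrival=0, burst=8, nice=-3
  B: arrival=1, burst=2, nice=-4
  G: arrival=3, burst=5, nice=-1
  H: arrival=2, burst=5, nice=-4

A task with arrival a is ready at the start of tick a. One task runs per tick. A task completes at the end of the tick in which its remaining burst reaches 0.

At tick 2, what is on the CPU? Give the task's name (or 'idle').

running at tick 2 = B

t=0: ready={A} → run A
t=1: ready={A,B} → run B
t=2: ready={A,B,H} → run B
t=3: ready={A,G,H} → run H
t=4: ready={A,G,H} → run H
t=5: ready={A,G,H} → run H
t=6: ready={A,G,H} → run H
t=7: ready={A,G,H} → run H
t=8: ready={A,G} → run A
t=9: ready={A,G} → run A
t=10: ready={A,G} → run A
t=11: ready={A,G} → run A
t=12: ready={A,G} → run A
t=13: ready={A,G} → run A
t=14: ready={A,G} → run A
t=15: ready={G} → run G
t=16: ready={G} → run G
t=17: ready={G} → run G
t=18: ready={G} → run G
t=19: ready={G} → run G
t=20: (idle)
t=21: (idle)
t=22: (idle)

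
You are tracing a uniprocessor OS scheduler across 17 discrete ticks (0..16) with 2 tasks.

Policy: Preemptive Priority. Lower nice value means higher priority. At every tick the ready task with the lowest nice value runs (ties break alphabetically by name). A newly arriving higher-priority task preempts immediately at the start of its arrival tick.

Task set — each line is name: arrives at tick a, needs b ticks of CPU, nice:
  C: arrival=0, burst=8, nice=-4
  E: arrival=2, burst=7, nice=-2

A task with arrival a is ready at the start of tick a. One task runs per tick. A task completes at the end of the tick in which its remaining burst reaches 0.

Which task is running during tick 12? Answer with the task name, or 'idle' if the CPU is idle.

running at tick 12 = E

t=0: ready={C} → run C
t=1: ready={C} → run C
t=2: ready={C,E} → run C
t=3: ready={C,E} → run C
t=4: ready={C,E} → run C
t=5: ready={C,E} → run C
t=6: ready={C,E} → run C
t=7: ready={C,E} → run C
t=8: ready={E} → run E
t=9: ready={E} → run E
t=10: ready={E} → run E
t=11: ready={E} → run E
t=12: ready={E} → run E
t=13: ready={E} → run E
t=14: ready={E} → run E
t=15: (idle)
t=16: (idle)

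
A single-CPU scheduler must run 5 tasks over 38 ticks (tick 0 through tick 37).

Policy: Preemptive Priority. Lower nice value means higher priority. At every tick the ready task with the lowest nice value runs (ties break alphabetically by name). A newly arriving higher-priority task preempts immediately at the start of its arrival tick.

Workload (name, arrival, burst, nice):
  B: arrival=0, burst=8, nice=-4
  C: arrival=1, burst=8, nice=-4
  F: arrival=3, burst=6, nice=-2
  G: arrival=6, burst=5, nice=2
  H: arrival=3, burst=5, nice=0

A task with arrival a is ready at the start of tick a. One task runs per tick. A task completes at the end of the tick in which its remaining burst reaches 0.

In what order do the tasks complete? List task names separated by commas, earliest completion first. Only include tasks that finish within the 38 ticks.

t=0: ready={B} → run B
t=1: ready={B,C} → run B
t=2: ready={B,C} → run B
t=3: ready={B,C,F,H} → run B
t=4: ready={B,C,F,H} → run B
t=5: ready={B,C,F,H} → run B
t=6: ready={B,C,F,G,H} → run B
t=7: ready={B,C,F,G,H} → run B
t=8: ready={C,F,G,H} → run C
t=9: ready={C,F,G,H} → run C
t=10: ready={C,F,G,H} → run C
t=11: ready={C,F,G,H} → run C
t=12: ready={C,F,G,H} → run C
t=13: ready={C,F,G,H} → run C
t=14: ready={C,F,G,H} → run C
t=15: ready={C,F,G,H} → run C
t=16: ready={F,G,H} → run F
t=17: ready={F,G,H} → run F
t=18: ready={F,G,H} → run F
t=19: ready={F,G,H} → run F
t=20: ready={F,G,H} → run F
t=21: ready={F,G,H} → run F
t=22: ready={G,H} → run H
t=23: ready={G,H} → run H
t=24: ready={G,H} → run H
t=25: ready={G,H} → run H
t=26: ready={G,H} → run H
t=27: ready={G} → run G
t=28: ready={G} → run G
t=29: ready={G} → run G
t=30: ready={G} → run G
t=31: ready={G} → run G
t=32: (idle)
t=33: (idle)
t=34: (idle)
t=35: (idle)
t=36: (idle)
t=37: (idle)

completion order = B, C, F, H, G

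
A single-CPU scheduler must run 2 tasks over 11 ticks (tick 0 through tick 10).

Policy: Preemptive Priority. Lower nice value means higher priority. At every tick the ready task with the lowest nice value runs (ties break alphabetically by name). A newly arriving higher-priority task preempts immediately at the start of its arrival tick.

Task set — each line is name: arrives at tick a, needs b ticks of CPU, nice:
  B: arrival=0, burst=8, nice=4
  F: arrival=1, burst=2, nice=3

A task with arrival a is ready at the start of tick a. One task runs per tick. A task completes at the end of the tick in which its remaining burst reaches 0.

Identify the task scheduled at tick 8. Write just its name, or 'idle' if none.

running at tick 8 = B

t=0: ready={B} → run B
t=1: ready={B,F} → run F
t=2: ready={B,F} → run F
t=3: ready={B} → run B
t=4: ready={B} → run B
t=5: ready={B} → run B
t=6: ready={B} → run B
t=7: ready={B} → run B
t=8: ready={B} → run B
t=9: ready={B} → run B
t=10: (idle)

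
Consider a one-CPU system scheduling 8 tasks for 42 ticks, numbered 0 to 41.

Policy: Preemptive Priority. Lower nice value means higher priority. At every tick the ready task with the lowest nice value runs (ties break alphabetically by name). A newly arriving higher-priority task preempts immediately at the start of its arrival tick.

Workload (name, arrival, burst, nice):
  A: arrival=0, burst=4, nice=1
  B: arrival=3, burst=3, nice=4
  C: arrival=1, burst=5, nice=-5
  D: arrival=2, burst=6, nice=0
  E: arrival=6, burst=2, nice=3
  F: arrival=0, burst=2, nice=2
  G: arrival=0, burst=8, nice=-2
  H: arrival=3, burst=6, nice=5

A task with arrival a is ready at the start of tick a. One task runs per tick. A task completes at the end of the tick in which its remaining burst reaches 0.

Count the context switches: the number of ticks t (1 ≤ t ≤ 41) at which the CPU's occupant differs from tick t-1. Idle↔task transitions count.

context switches = 9

t=0: ready={A,F,G} → run G
t=1: ready={A,C,F,G} → run C
t=2: ready={A,C,D,F,G} → run C
t=3: ready={A,B,C,D,F,G,H} → run C
t=4: ready={A,B,C,D,F,G,H} → run C
t=5: ready={A,B,C,D,F,G,H} → run C
t=6: ready={A,B,D,E,F,G,H} → run G
t=7: ready={A,B,D,E,F,G,H} → run G
t=8: ready={A,B,D,E,F,G,H} → run G
t=9: ready={A,B,D,E,F,G,H} → run G
t=10: ready={A,B,D,E,F,G,H} → run G
t=11: ready={A,B,D,E,F,G,H} → run G
t=12: ready={A,B,D,E,F,G,H} → run G
t=13: ready={A,B,D,E,F,H} → run D
t=14: ready={A,B,D,E,F,H} → run D
t=15: ready={A,B,D,E,F,H} → run D
t=16: ready={A,B,D,E,F,H} → run D
t=17: ready={A,B,D,E,F,H} → run D
t=18: ready={A,B,D,E,F,H} → run D
t=19: ready={A,B,E,F,H} → run A
t=20: ready={A,B,E,F,H} → run A
t=21: ready={A,B,E,F,H} → run A
t=22: ready={A,B,E,F,H} → run A
t=23: ready={B,E,F,H} → run F
t=24: ready={B,E,F,H} → run F
t=25: ready={B,E,H} → run E
t=26: ready={B,E,H} → run E
t=27: ready={B,H} → run B
t=28: ready={B,H} → run B
t=29: ready={B,H} → run B
t=30: ready={H} → run H
t=31: ready={H} → run H
t=32: ready={H} → run H
t=33: ready={H} → run H
t=34: ready={H} → run H
t=35: ready={H} → run H
t=36: (idle)
t=37: (idle)
t=38: (idle)
t=39: (idle)
t=40: (idle)
t=41: (idle)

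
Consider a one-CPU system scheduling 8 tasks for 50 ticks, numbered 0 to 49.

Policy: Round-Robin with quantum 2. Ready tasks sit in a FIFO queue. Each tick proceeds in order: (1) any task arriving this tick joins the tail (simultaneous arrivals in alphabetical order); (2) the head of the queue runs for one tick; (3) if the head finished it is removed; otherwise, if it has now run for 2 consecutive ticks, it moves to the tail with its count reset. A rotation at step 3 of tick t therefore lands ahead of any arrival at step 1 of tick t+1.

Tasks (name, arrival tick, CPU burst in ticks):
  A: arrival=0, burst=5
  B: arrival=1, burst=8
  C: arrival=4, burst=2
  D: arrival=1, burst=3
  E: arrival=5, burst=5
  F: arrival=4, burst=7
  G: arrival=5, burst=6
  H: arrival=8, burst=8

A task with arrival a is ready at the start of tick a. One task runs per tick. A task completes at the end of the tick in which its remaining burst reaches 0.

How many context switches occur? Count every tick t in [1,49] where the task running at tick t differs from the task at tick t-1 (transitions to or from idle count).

t=0: queue=[A] q_used=0 → run A
t=1: queue=[A,B,D] q_used=1 → run A
t=2: queue=[B,D,A] q_used=0 → run B
t=3: queue=[B,D,A] q_used=1 → run B
t=4: queue=[D,A,B,C,F] q_used=0 → run D
t=5: queue=[D,A,B,C,F,E,G] q_used=1 → run D
t=6: queue=[A,B,C,F,E,G,D] q_used=0 → run A
t=7: queue=[A,B,C,F,E,G,D] q_used=1 → run A
t=8: queue=[B,C,F,E,G,D,A,H] q_used=0 → run B
t=9: queue=[B,C,F,E,G,D,A,H] q_used=1 → run B
t=10: queue=[C,F,E,G,D,A,H,B] q_used=0 → run C
t=11: queue=[C,F,E,G,D,A,H,B] q_used=1 → run C
t=12: queue=[F,E,G,D,A,H,B] q_used=0 → run F
t=13: queue=[F,E,G,D,A,H,B] q_used=1 → run F
t=14: queue=[E,G,D,A,H,B,F] q_used=0 → run E
t=15: queue=[E,G,D,A,H,B,F] q_used=1 → run E
t=16: queue=[G,D,A,H,B,F,E] q_used=0 → run G
t=17: queue=[G,D,A,H,B,F,E] q_used=1 → run G
t=18: queue=[D,A,H,B,F,E,G] q_used=0 → run D
t=19: queue=[A,H,B,F,E,G] q_used=0 → run A
t=20: queue=[H,B,F,E,G] q_used=0 → run H
t=21: queue=[H,B,F,E,G] q_used=1 → run H
t=22: queue=[B,F,E,G,H] q_used=0 → run B
t=23: queue=[B,F,E,G,H] q_used=1 → run B
t=24: queue=[F,E,G,H,B] q_used=0 → run F
t=25: queue=[F,E,G,H,B] q_used=1 → run F
t=26: queue=[E,G,H,B,F] q_used=0 → run E
t=27: queue=[E,G,H,B,F] q_used=1 → run E
t=28: queue=[G,H,B,F,E] q_used=0 → run G
t=29: queue=[G,H,B,F,E] q_used=1 → run G
t=30: queue=[H,B,F,E,G] q_used=0 → run H
t=31: queue=[H,B,F,E,G] q_used=1 → run H
t=32: queue=[B,F,E,G,H] q_used=0 → run B
t=33: queue=[B,F,E,G,H] q_used=1 → run B
t=34: queue=[F,E,G,H] q_used=0 → run F
t=35: queue=[F,E,G,H] q_used=1 → run F
t=36: queue=[E,G,H,F] q_used=0 → run E
t=37: queue=[G,H,F] q_used=0 → run G
t=38: queue=[G,H,F] q_used=1 → run G
t=39: queue=[H,F] q_used=0 → run H
t=40: queue=[H,F] q_used=1 → run H
t=41: queue=[F,H] q_used=0 → run F
t=42: queue=[H] q_used=0 → run H
t=43: queue=[H] q_used=1 → run H
t=44: (idle)
t=45: (idle)
t=46: (idle)
t=47: (idle)
t=48: (idle)
t=49: (idle)

context switches = 24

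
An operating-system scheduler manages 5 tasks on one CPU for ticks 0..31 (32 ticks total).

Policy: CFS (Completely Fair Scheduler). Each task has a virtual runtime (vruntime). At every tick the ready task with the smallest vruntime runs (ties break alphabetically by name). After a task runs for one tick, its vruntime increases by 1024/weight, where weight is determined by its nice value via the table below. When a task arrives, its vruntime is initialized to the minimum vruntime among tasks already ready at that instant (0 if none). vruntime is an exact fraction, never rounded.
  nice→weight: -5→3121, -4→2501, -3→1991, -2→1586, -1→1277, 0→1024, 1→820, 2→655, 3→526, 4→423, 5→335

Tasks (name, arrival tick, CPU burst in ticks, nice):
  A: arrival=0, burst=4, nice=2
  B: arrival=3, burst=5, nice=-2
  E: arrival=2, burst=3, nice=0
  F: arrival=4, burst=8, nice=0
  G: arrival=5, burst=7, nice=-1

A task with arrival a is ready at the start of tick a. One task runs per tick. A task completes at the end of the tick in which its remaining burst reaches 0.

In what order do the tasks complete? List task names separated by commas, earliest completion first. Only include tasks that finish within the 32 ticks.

completion order = A, E, B, G, F

t=0: vr[A=0] → run A
t=1: vr[A=1024/655] → run A
t=2: vr[A=2048/655 E=2048/655] → run A
t=3: vr[A=3072/655 B=2048/655 E=2048/655] → run B
t=4: vr[A=3072/655 B=1959424/519415 E=2048/655 F=2048/655] → run E
t=5: vr[A=3072/655 B=1959424/519415 E=2703/655 F=2048/655 G=2048/655] → run F
t=6: vr[A=3072/655 B=1959424/519415 E=2703/655 F=2703/655 G=2048/655] → run G
t=7: vr[A=3072/655 B=1959424/519415 E=2703/655 F=2703/655 G=3286016/836435] → run B
t=8: vr[A=3072/655 B=2294784/519415 E=2703/655 F=2703/655 G=3286016/836435] → run G
t=9: vr[A=3072/655 B=2294784/519415 E=2703/655 F=2703/655 G=3956736/836435] → run E
t=10: vr[A=3072/655 B=2294784/519415 E=3358/655 F=2703/655 G=3956736/836435] → run F
t=11: vr[A=3072/655 B=2294784/519415 E=3358/655 F=3358/655 G=3956736/836435] → run B
t=12: vr[A=3072/655 B=2630144/519415 E=3358/655 F=3358/655 G=3956736/836435] → run A
t=13: vr[B=2630144/519415 E=3358/655 F=3358/655 G=3956736/836435] → run G
t=14: vr[B=2630144/519415 E=3358/655 F=3358/655 G=4627456/836435] → run B
t=15: vr[B=2965504/519415 E=3358/655 F=3358/655 G=4627456/836435] → run E
t=16: vr[B=2965504/519415 F=3358/655 G=4627456/836435] → run F
t=17: vr[B=2965504/519415 F=4013/655 G=4627456/836435] → run G
t=18: vr[B=2965504/519415 F=4013/655 G=5298176/836435] → run B
t=19: vr[F=4013/655 G=5298176/836435] → run F
t=20: vr[F=4668/655 G=5298176/836435] → run G
t=21: vr[F=4668/655 G=5968896/836435] → run F
t=22: vr[F=5323/655 G=5968896/836435] → run G
t=23: vr[F=5323/655 G=6639616/836435] → run G
t=24: vr[F=5323/655] → run F
t=25: vr[F=5978/655] → run F
t=26: vr[F=6633/655] → run F
t=27: (idle)
t=28: (idle)
t=29: (idle)
t=30: (idle)
t=31: (idle)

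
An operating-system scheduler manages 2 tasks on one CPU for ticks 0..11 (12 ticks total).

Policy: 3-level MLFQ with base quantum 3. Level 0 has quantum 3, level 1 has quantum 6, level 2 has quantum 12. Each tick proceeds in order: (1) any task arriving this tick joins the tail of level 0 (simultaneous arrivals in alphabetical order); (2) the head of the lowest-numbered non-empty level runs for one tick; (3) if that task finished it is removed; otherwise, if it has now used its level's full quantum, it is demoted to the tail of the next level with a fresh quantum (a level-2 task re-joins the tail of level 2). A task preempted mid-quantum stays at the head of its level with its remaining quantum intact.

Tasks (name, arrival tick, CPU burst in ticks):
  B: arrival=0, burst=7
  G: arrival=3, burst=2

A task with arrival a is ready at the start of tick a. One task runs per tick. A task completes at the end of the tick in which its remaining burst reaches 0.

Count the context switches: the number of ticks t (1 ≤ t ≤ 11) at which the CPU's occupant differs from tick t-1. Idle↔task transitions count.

t=0: L0/L1/L2 = B/-/- → run B
t=1: L0/L1/L2 = B/-/- → run B
t=2: L0/L1/L2 = B/-/- → run B
t=3: L0/L1/L2 = G/B/- → run G
t=4: L0/L1/L2 = G/B/- → run G
t=5: L0/L1/L2 = -/B/- → run B
t=6: L0/L1/L2 = -/B/- → run B
t=7: L0/L1/L2 = -/B/- → run B
t=8: L0/L1/L2 = -/B/- → run B
t=9: (idle)
t=10: (idle)
t=11: (idle)

context switches = 3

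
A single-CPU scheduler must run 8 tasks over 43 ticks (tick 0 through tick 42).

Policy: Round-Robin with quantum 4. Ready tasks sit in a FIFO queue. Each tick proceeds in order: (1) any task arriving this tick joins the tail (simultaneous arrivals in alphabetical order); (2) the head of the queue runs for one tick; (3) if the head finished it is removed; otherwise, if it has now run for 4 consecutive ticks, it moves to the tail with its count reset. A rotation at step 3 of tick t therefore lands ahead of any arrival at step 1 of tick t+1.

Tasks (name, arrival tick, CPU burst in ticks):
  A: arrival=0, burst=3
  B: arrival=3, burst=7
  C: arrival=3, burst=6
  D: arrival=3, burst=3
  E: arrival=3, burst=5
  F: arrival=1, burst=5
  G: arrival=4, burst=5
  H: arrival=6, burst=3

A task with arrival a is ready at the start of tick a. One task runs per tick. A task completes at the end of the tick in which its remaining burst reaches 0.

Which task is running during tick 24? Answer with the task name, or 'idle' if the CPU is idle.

t=0: queue=[A] q_used=0 → run A
t=1: queue=[A,F] q_used=1 → run A
t=2: queue=[A,F] q_used=2 → run A
t=3: queue=[F,B,C,D,E] q_used=0 → run F
t=4: queue=[F,B,C,D,E,G] q_used=1 → run F
t=5: queue=[F,B,C,D,E,G] q_used=2 → run F
t=6: queue=[F,B,C,D,E,G,H] q_used=3 → run F
t=7: queue=[B,C,D,E,G,H,F] q_used=0 → run B
t=8: queue=[B,C,D,E,G,H,F] q_used=1 → run B
t=9: queue=[B,C,D,E,G,H,F] q_used=2 → run B
t=10: queue=[B,C,D,E,G,H,F] q_used=3 → run B
t=11: queue=[C,D,E,G,H,F,B] q_used=0 → run C
t=12: queue=[C,D,E,G,H,F,B] q_used=1 → run C
t=13: queue=[C,D,E,G,H,F,B] q_used=2 → run C
t=14: queue=[C,D,E,G,H,F,B] q_used=3 → run C
t=15: queue=[D,E,G,H,F,B,C] q_used=0 → run D
t=16: queue=[D,E,G,H,F,B,C] q_used=1 → run D
t=17: queue=[D,E,G,H,F,B,C] q_used=2 → run D
t=18: queue=[E,G,H,F,B,C] q_used=0 → run E
t=19: queue=[E,G,H,F,B,C] q_used=1 → run E
t=20: queue=[E,G,H,F,B,C] q_used=2 → run E
t=21: queue=[E,G,H,F,B,C] q_used=3 → run E
t=22: queue=[G,H,F,B,C,E] q_used=0 → run G
t=23: queue=[G,H,F,B,C,E] q_used=1 → run G
t=24: queue=[G,H,F,B,C,E] q_used=2 → run G
t=25: queue=[G,H,F,B,C,E] q_used=3 → run G
t=26: queue=[H,F,B,C,E,G] q_used=0 → run H
t=27: queue=[H,F,B,C,E,G] q_used=1 → run H
t=28: queue=[H,F,B,C,E,G] q_used=2 → run H
t=29: queue=[F,B,C,E,G] q_used=0 → run F
t=30: queue=[B,C,E,G] q_used=0 → run B
t=31: queue=[B,C,E,G] q_used=1 → run B
t=32: queue=[B,C,E,G] q_used=2 → run B
t=33: queue=[C,E,G] q_used=0 → run C
t=34: queue=[C,E,G] q_used=1 → run C
t=35: queue=[E,G] q_used=0 → run E
t=36: queue=[G] q_used=0 → run G
t=37: (idle)
t=38: (idle)
t=39: (idle)
t=40: (idle)
t=41: (idle)
t=42: (idle)

running at tick 24 = G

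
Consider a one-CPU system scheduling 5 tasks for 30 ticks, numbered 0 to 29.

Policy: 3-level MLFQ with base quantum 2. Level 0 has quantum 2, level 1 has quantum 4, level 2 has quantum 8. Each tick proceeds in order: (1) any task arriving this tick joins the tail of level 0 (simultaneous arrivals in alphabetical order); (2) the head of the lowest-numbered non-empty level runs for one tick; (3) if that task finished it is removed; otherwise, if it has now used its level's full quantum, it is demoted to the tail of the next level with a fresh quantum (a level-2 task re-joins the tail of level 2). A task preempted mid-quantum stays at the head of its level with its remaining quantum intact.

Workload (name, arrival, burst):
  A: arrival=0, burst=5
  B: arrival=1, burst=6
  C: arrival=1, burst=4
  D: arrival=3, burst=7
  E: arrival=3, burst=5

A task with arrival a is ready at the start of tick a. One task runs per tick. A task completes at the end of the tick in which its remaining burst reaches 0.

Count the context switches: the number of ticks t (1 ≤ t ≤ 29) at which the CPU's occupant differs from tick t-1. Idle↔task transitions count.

t=0: L0/L1/L2 = A/-/- → run A
t=1: L0/L1/L2 = ABC/-/- → run A
t=2: L0/L1/L2 = BC/A/- → run B
t=3: L0/L1/L2 = BCDE/A/- → run B
t=4: L0/L1/L2 = CDE/AB/- → run C
t=5: L0/L1/L2 = CDE/AB/- → run C
t=6: L0/L1/L2 = DE/ABC/- → run D
t=7: L0/L1/L2 = DE/ABC/- → run D
t=8: L0/L1/L2 = E/ABCD/- → run E
t=9: L0/L1/L2 = E/ABCD/- → run E
t=10: L0/L1/L2 = -/ABCDE/- → run A
t=11: L0/L1/L2 = -/ABCDE/- → run A
t=12: L0/L1/L2 = -/ABCDE/- → run A
t=13: L0/L1/L2 = -/BCDE/- → run B
t=14: L0/L1/L2 = -/BCDE/- → run B
t=15: L0/L1/L2 = -/BCDE/- → run B
t=16: L0/L1/L2 = -/BCDE/- → run B
t=17: L0/L1/L2 = -/CDE/- → run C
t=18: L0/L1/L2 = -/CDE/- → run C
t=19: L0/L1/L2 = -/DE/- → run D
t=20: L0/L1/L2 = -/DE/- → run D
t=21: L0/L1/L2 = -/DE/- → run D
t=22: L0/L1/L2 = -/DE/- → run D
t=23: L0/L1/L2 = -/E/D → run E
t=24: L0/L1/L2 = -/E/D → run E
t=25: L0/L1/L2 = -/E/D → run E
t=26: L0/L1/L2 = -/-/D → run D
t=27: (idle)
t=28: (idle)
t=29: (idle)

context switches = 11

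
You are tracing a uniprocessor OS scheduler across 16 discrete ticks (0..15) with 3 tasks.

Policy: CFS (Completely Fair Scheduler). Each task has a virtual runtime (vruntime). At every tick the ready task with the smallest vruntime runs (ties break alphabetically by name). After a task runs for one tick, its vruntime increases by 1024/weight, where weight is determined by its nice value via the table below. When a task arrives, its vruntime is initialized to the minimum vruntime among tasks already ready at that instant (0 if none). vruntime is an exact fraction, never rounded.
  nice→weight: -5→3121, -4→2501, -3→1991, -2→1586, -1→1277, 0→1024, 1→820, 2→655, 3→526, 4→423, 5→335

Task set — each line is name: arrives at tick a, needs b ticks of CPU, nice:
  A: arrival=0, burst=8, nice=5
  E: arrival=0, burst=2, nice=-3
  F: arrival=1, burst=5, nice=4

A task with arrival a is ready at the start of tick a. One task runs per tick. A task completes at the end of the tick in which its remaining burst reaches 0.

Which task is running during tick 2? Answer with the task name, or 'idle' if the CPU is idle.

t=0: vr[A=0 E=0] → run A
t=1: vr[A=1024/335 E=0 F=0] → run E
t=2: vr[A=1024/335 E=1024/1991 F=0] → run F
t=3: vr[A=1024/335 E=1024/1991 F=1024/423] → run E
t=4: vr[A=1024/335 F=1024/423] → run F
t=5: vr[A=1024/335 F=2048/423] → run A
t=6: vr[A=2048/335 F=2048/423] → run F
t=7: vr[A=2048/335 F=1024/141] → run A
t=8: vr[A=3072/335 F=1024/141] → run F
t=9: vr[A=3072/335 F=4096/423] → run A
t=10: vr[A=4096/335 F=4096/423] → run F
t=11: vr[A=4096/335] → run A
t=12: vr[A=1024/67] → run A
t=13: vr[A=6144/335] → run A
t=14: vr[A=7168/335] → run A
t=15: (idle)

running at tick 2 = F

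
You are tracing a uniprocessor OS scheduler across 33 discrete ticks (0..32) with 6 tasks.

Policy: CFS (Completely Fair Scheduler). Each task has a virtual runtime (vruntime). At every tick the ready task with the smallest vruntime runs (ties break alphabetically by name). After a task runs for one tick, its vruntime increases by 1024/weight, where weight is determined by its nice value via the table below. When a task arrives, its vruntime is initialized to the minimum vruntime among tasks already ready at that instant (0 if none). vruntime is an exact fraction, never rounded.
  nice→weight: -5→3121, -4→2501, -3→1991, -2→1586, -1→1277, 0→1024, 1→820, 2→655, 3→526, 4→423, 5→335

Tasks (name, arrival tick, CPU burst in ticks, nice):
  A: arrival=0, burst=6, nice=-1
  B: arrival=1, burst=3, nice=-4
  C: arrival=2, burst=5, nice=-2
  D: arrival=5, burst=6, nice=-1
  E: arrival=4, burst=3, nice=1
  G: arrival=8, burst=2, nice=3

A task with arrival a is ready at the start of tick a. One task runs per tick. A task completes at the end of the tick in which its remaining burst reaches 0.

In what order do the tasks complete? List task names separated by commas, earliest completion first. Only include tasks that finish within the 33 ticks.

t=0: vr[A=0] → run A
t=1: vr[A=1024/1277 B=1024/1277] → run A
t=2: vr[A=2048/1277 B=1024/1277 C=1024/1277] → run B
t=3: vr[A=2048/1277 B=3868672/3193777 C=1024/1277] → run C
t=4: vr[A=2048/1277 B=3868672/3193777 C=1465856/1012661 E=3868672/3193777] → run B
t=5: vr[A=2048/1277 B=5176320/3193777 C=1465856/1012661 D=3868672/3193777 E=3868672/3193777] → run D
t=6: vr[A=2048/1277 B=5176320/3193777 C=1465856/1012661 D=6429696/3193777 E=3868672/3193777] → run E
t=7: vr[A=2048/1277 B=5176320/3193777 C=1465856/1012661 D=6429696/3193777 E=39284992/15968885] → run C
t=8: vr[A=2048/1277 B=5176320/3193777 C=2119680/1012661 D=6429696/3193777 E=39284992/15968885 G=2048/1277] → run A
t=9: vr[A=3072/1277 B=5176320/3193777 C=2119680/1012661 D=6429696/3193777 E=39284992/15968885 G=2048/1277] → run G
t=10: vr[A=3072/1277 B=5176320/3193777 C=2119680/1012661 D=6429696/3193777 E=39284992/15968885 G=1192448/335851] → run B
t=11: vr[A=3072/1277 C=2119680/1012661 D=6429696/3193777 E=39284992/15968885 G=1192448/335851] → run D
t=12: vr[A=3072/1277 C=2119680/1012661 D=8990720/3193777 E=39284992/15968885 G=1192448/335851] → run C
t=13: vr[A=3072/1277 C=2773504/1012661 D=8990720/3193777 E=39284992/15968885 G=1192448/335851] → run A
t=14: vr[A=4096/1277 C=2773504/1012661 D=8990720/3193777 E=39284992/15968885 G=1192448/335851] → run E
t=15: vr[A=4096/1277 C=2773504/1012661 D=8990720/3193777 E=59226624/15968885 G=1192448/335851] → run C
t=16: vr[A=4096/1277 C=3427328/1012661 D=8990720/3193777 E=59226624/15968885 G=1192448/335851] → run D
t=17: vr[A=4096/1277 C=3427328/1012661 D=11551744/3193777 E=59226624/15968885 G=1192448/335851] → run A
t=18: vr[A=5120/1277 C=3427328/1012661 D=11551744/3193777 E=59226624/15968885 G=1192448/335851] → run C
t=19: vr[A=5120/1277 D=11551744/3193777 E=59226624/15968885 G=1192448/335851] → run G
t=20: vr[A=5120/1277 D=11551744/3193777 E=59226624/15968885] → run D
t=21: vr[A=5120/1277 D=14112768/3193777 E=59226624/15968885] → run E
t=22: vr[A=5120/1277 D=14112768/3193777] → run A
t=23: vr[D=14112768/3193777] → run D
t=24: vr[D=16673792/3193777] → run D
t=25: (idle)
t=26: (idle)
t=27: (idle)
t=28: (idle)
t=29: (idle)
t=30: (idle)
t=31: (idle)
t=32: (idle)

completion order = B, C, G, E, A, D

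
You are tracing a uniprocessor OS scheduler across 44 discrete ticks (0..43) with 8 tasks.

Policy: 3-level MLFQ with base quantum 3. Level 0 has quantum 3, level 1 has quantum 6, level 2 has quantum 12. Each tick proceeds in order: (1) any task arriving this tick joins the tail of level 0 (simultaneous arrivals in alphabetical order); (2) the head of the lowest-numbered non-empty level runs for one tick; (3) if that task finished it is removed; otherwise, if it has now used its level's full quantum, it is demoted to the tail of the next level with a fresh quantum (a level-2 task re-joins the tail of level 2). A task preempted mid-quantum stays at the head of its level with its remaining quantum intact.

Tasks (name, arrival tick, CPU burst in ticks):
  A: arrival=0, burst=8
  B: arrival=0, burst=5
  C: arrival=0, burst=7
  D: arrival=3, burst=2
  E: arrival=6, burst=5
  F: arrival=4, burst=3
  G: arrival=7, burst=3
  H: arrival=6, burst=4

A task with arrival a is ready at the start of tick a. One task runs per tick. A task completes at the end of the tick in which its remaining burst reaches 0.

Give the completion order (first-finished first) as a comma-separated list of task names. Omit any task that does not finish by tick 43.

t=0: L0/L1/L2 = ABC/-/- → run A
t=1: L0/L1/L2 = ABC/-/- → run A
t=2: L0/L1/L2 = ABC/-/- → run A
t=3: L0/L1/L2 = BCD/A/- → run B
t=4: L0/L1/L2 = BCDF/A/- → run B
t=5: L0/L1/L2 = BCDF/A/- → run B
t=6: L0/L1/L2 = CDFEH/AB/- → run C
t=7: L0/L1/L2 = CDFEHG/AB/- → run C
t=8: L0/L1/L2 = CDFEHG/AB/- → run C
t=9: L0/L1/L2 = DFEHG/ABC/- → run D
t=10: L0/L1/L2 = DFEHG/ABC/- → run D
t=11: L0/L1/L2 = FEHG/ABC/- → run F
t=12: L0/L1/L2 = FEHG/ABC/- → run F
t=13: L0/L1/L2 = FEHG/ABC/- → run F
t=14: L0/L1/L2 = EHG/ABC/- → run E
t=15: L0/L1/L2 = EHG/ABC/- → run E
t=16: L0/L1/L2 = EHG/ABC/- → run E
t=17: L0/L1/L2 = HG/ABCE/- → run H
t=18: L0/L1/L2 = HG/ABCE/- → run H
t=19: L0/L1/L2 = HG/ABCE/- → run H
t=20: L0/L1/L2 = G/ABCEH/- → run G
t=21: L0/L1/L2 = G/ABCEH/- → run G
t=22: L0/L1/L2 = G/ABCEH/- → run G
t=23: L0/L1/L2 = -/ABCEH/- → run A
t=24: L0/L1/L2 = -/ABCEH/- → run A
t=25: L0/L1/L2 = -/ABCEH/- → run A
t=26: L0/L1/L2 = -/ABCEH/- → run A
t=27: L0/L1/L2 = -/ABCEH/- → run A
t=28: L0/L1/L2 = -/BCEH/- → run B
t=29: L0/L1/L2 = -/BCEH/- → run B
t=30: L0/L1/L2 = -/CEH/- → run C
t=31: L0/L1/L2 = -/CEH/- → run C
t=32: L0/L1/L2 = -/CEH/- → run C
t=33: L0/L1/L2 = -/CEH/- → run C
t=34: L0/L1/L2 = -/EH/- → run E
t=35: L0/L1/L2 = -/EH/- → run E
t=36: L0/L1/L2 = -/H/- → run H
t=37: (idle)
t=38: (idle)
t=39: (idle)
t=40: (idle)
t=41: (idle)
t=42: (idle)
t=43: (idle)

completion order = D, F, G, A, B, C, E, H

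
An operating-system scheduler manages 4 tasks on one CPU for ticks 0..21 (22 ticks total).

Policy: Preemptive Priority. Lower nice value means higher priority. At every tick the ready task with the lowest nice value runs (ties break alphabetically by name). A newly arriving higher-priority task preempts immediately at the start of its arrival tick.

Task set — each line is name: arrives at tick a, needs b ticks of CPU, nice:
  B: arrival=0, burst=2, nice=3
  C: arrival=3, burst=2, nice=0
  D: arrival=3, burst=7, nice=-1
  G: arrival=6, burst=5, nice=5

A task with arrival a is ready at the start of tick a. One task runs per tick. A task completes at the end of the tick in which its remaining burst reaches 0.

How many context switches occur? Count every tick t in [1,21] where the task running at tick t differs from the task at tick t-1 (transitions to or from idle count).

t=0: ready={B} → run B
t=1: ready={B} → run B
t=2: (idle)
t=3: ready={C,D} → run D
t=4: ready={C,D} → run D
t=5: ready={C,D} → run D
t=6: ready={C,D,G} → run D
t=7: ready={C,D,G} → run D
t=8: ready={C,D,G} → run D
t=9: ready={C,D,G} → run D
t=10: ready={C,G} → run C
t=11: ready={C,G} → run C
t=12: ready={G} → run G
t=13: ready={G} → run G
t=14: ready={G} → run G
t=15: ready={G} → run G
t=16: ready={G} → run G
t=17: (idle)
t=18: (idle)
t=19: (idle)
t=20: (idle)
t=21: (idle)

context switches = 5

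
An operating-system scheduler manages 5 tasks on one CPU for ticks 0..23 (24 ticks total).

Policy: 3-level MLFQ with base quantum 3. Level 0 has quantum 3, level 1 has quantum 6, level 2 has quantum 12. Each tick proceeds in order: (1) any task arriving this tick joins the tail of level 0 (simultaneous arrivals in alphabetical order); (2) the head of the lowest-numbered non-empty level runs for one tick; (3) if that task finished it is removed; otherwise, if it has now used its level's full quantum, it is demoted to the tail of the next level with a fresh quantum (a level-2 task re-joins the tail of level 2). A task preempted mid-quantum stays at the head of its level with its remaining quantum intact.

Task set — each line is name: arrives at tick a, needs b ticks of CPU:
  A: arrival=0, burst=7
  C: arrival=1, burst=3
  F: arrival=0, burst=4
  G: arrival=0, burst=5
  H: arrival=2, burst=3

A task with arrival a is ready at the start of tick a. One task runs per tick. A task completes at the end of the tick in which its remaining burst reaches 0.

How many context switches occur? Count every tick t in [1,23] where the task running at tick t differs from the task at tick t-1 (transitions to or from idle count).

t=0: L0/L1/L2 = AFG/-/- → run A
t=1: L0/L1/L2 = AFGC/-/- → run A
t=2: L0/L1/L2 = AFGCH/-/- → run A
t=3: L0/L1/L2 = FGCH/A/- → run F
t=4: L0/L1/L2 = FGCH/A/- → run F
t=5: L0/L1/L2 = FGCH/A/- → run F
t=6: L0/L1/L2 = GCH/AF/- → run G
t=7: L0/L1/L2 = GCH/AF/- → run G
t=8: L0/L1/L2 = GCH/AF/- → run G
t=9: L0/L1/L2 = CH/AFG/- → run C
t=10: L0/L1/L2 = CH/AFG/- → run C
t=11: L0/L1/L2 = CH/AFG/- → run C
t=12: L0/L1/L2 = H/AFG/- → run H
t=13: L0/L1/L2 = H/AFG/- → run H
t=14: L0/L1/L2 = H/AFG/- → run H
t=15: L0/L1/L2 = -/AFG/- → run A
t=16: L0/L1/L2 = -/AFG/- → run A
t=17: L0/L1/L2 = -/AFG/- → run A
t=18: L0/L1/L2 = -/AFG/- → run A
t=19: L0/L1/L2 = -/FG/- → run F
t=20: L0/L1/L2 = -/G/- → run G
t=21: L0/L1/L2 = -/G/- → run G
t=22: (idle)
t=23: (idle)

context switches = 8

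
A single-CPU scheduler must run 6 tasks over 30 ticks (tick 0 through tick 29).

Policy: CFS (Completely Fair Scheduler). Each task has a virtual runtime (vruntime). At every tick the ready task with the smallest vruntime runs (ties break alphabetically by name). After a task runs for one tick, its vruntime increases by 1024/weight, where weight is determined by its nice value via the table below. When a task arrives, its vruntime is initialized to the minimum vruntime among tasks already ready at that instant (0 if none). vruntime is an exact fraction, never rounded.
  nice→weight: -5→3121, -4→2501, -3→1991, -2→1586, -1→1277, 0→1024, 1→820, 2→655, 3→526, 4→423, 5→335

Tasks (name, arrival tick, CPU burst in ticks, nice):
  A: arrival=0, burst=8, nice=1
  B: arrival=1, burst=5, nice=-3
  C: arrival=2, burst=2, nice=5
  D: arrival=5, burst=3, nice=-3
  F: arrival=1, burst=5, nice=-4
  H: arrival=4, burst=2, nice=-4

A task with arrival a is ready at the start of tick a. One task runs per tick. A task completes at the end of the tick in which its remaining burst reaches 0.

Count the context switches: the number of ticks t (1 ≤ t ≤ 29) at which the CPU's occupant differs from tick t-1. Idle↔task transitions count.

context switches = 21

t=0: vr[A=0] → run A
t=1: vr[A=256/205 B=256/205 F=256/205] → run A
t=2: vr[A=512/205 B=256/205 C=256/205 F=256/205] → run B
t=3: vr[A=512/205 B=719616/408155 C=256/205 F=256/205] → run C
t=4: vr[A=512/205 B=719616/408155 C=59136/13735 F=256/205 H=256/205] → run F
t=5: vr[A=512/205 B=719616/408155 C=59136/13735 D=256/205 F=20736/12505 H=256/205] → run D
t=6: vr[A=512/205 B=719616/408155 C=59136/13735 D=719616/408155 F=20736/12505 H=256/205] → run H
t=7: vr[A=512/205 B=719616/408155 C=59136/13735 D=719616/408155 F=20736/12505 H=20736/12505] → run F
t=8: vr[A=512/205 B=719616/408155 C=59136/13735 D=719616/408155 F=25856/12505 H=20736/12505] → run H
t=9: vr[A=512/205 B=719616/408155 C=59136/13735 D=719616/408155 F=25856/12505] → run B
t=10: vr[A=512/205 B=929536/408155 C=59136/13735 D=719616/408155 F=25856/12505] → run D
t=11: vr[A=512/205 B=929536/408155 C=59136/13735 D=929536/408155 F=25856/12505] → run F
t=12: vr[A=512/205 B=929536/408155 C=59136/13735 D=929536/408155 F=30976/12505] → run B
t=13: vr[A=512/205 B=1139456/408155 C=59136/13735 D=929536/408155 F=30976/12505] → run D
t=14: vr[A=512/205 B=1139456/408155 C=59136/13735 F=30976/12505] → run F
t=15: vr[A=512/205 B=1139456/408155 C=59136/13735 F=36096/12505] → run A
t=16: vr[A=768/205 B=1139456/408155 C=59136/13735 F=36096/12505] → run B
t=17: vr[A=768/205 B=1349376/408155 C=59136/13735 F=36096/12505] → run F
t=18: vr[A=768/205 B=1349376/408155 C=59136/13735] → run B
t=19: vr[A=768/205 C=59136/13735] → run A
t=20: vr[A=1024/205 C=59136/13735] → run C
t=21: vr[A=1024/205] → run A
t=22: vr[A=256/41] → run A
t=23: vr[A=1536/205] → run A
t=24: vr[A=1792/205] → run A
t=25: (idle)
t=26: (idle)
t=27: (idle)
t=28: (idle)
t=29: (idle)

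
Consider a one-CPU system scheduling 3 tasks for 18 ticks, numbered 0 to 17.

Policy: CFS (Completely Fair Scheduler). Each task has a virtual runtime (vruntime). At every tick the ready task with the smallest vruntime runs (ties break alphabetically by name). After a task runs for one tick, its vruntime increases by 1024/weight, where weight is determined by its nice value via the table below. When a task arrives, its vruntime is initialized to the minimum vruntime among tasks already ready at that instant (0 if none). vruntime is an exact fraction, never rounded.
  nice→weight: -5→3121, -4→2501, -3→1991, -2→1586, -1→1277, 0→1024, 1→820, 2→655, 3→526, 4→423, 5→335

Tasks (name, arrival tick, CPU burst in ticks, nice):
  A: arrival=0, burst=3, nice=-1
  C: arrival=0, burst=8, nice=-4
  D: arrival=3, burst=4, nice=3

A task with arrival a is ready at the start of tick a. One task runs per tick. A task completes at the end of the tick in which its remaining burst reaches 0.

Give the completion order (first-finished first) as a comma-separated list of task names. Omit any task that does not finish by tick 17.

t=0: vr[A=0 C=0] → run A
t=1: vr[A=1024/1277 C=0] → run C
t=2: vr[A=1024/1277 C=1024/2501] → run C
t=3: vr[A=1024/1277 C=2048/2501 D=1024/1277] → run A
t=4: vr[A=2048/1277 C=2048/2501 D=1024/1277] → run D
t=5: vr[A=2048/1277 C=2048/2501 D=923136/335851] → run C
t=6: vr[A=2048/1277 C=3072/2501 D=923136/335851] → run C
t=7: vr[A=2048/1277 C=4096/2501 D=923136/335851] → run A
t=8: vr[C=4096/2501 D=923136/335851] → run C
t=9: vr[C=5120/2501 D=923136/335851] → run C
t=10: vr[C=6144/2501 D=923136/335851] → run C
t=11: vr[C=7168/2501 D=923136/335851] → run D
t=12: vr[C=7168/2501 D=1576960/335851] → run C
t=13: vr[D=1576960/335851] → run D
t=14: vr[D=2230784/335851] → run D
t=15: (idle)
t=16: (idle)
t=17: (idle)

completion order = A, C, D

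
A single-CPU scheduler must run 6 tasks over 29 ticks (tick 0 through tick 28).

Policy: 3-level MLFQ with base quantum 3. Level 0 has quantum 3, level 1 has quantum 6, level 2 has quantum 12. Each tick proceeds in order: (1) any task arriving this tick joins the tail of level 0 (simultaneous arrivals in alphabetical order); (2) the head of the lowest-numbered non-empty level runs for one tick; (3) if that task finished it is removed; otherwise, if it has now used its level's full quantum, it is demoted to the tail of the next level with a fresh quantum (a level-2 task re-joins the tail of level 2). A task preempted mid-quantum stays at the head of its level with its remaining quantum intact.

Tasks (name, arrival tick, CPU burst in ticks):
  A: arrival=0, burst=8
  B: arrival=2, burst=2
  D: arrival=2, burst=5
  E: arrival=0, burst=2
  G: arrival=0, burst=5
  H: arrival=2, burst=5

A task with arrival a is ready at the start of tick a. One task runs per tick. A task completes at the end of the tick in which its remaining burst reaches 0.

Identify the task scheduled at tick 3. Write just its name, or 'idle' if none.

running at tick 3 = E

t=0: L0/L1/L2 = AEG/-/- → run A
t=1: L0/L1/L2 = AEG/-/- → run A
t=2: L0/L1/L2 = AEGBDH/-/- → run A
t=3: L0/L1/L2 = EGBDH/A/- → run E
t=4: L0/L1/L2 = EGBDH/A/- → run E
t=5: L0/L1/L2 = GBDH/A/- → run G
t=6: L0/L1/L2 = GBDH/A/- → run G
t=7: L0/L1/L2 = GBDH/A/- → run G
t=8: L0/L1/L2 = BDH/AG/- → run B
t=9: L0/L1/L2 = BDH/AG/- → run B
t=10: L0/L1/L2 = DH/AG/- → run D
t=11: L0/L1/L2 = DH/AG/- → run D
t=12: L0/L1/L2 = DH/AG/- → run D
t=13: L0/L1/L2 = H/AGD/- → run H
t=14: L0/L1/L2 = H/AGD/- → run H
t=15: L0/L1/L2 = H/AGD/- → run H
t=16: L0/L1/L2 = -/AGDH/- → run A
t=17: L0/L1/L2 = -/AGDH/- → run A
t=18: L0/L1/L2 = -/AGDH/- → run A
t=19: L0/L1/L2 = -/AGDH/- → run A
t=20: L0/L1/L2 = -/AGDH/- → run A
t=21: L0/L1/L2 = -/GDH/- → run G
t=22: L0/L1/L2 = -/GDH/- → run G
t=23: L0/L1/L2 = -/DH/- → run D
t=24: L0/L1/L2 = -/DH/- → run D
t=25: L0/L1/L2 = -/H/- → run H
t=26: L0/L1/L2 = -/H/- → run H
t=27: (idle)
t=28: (idle)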